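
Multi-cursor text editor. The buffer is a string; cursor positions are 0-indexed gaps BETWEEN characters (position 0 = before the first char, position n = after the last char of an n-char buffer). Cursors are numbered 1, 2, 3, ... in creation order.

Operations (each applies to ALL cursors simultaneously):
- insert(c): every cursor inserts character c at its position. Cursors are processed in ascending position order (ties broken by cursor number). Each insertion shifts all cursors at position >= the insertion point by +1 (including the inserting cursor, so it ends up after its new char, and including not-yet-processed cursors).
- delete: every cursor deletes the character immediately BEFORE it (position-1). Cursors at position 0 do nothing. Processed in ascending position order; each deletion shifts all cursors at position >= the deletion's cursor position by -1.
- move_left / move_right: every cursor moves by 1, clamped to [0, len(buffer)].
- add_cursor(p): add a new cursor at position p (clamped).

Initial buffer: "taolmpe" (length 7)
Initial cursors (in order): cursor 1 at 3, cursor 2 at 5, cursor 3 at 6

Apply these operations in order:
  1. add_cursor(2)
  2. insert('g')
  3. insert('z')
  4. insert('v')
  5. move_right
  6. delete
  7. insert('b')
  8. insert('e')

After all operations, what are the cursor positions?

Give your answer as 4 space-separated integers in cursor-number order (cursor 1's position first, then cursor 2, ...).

After op 1 (add_cursor(2)): buffer="taolmpe" (len 7), cursors c4@2 c1@3 c2@5 c3@6, authorship .......
After op 2 (insert('g')): buffer="tagoglmgpge" (len 11), cursors c4@3 c1@5 c2@8 c3@10, authorship ..4.1..2.3.
After op 3 (insert('z')): buffer="tagzogzlmgzpgze" (len 15), cursors c4@4 c1@7 c2@11 c3@14, authorship ..44.11..22.33.
After op 4 (insert('v')): buffer="tagzvogzvlmgzvpgzve" (len 19), cursors c4@5 c1@9 c2@14 c3@18, authorship ..444.111..222.333.
After op 5 (move_right): buffer="tagzvogzvlmgzvpgzve" (len 19), cursors c4@6 c1@10 c2@15 c3@19, authorship ..444.111..222.333.
After op 6 (delete): buffer="tagzvgzvmgzvgzv" (len 15), cursors c4@5 c1@8 c2@12 c3@15, authorship ..444111.222333
After op 7 (insert('b')): buffer="tagzvbgzvbmgzvbgzvb" (len 19), cursors c4@6 c1@10 c2@15 c3@19, authorship ..44441111.22223333
After op 8 (insert('e')): buffer="tagzvbegzvbemgzvbegzvbe" (len 23), cursors c4@7 c1@12 c2@18 c3@23, authorship ..4444411111.2222233333

Answer: 12 18 23 7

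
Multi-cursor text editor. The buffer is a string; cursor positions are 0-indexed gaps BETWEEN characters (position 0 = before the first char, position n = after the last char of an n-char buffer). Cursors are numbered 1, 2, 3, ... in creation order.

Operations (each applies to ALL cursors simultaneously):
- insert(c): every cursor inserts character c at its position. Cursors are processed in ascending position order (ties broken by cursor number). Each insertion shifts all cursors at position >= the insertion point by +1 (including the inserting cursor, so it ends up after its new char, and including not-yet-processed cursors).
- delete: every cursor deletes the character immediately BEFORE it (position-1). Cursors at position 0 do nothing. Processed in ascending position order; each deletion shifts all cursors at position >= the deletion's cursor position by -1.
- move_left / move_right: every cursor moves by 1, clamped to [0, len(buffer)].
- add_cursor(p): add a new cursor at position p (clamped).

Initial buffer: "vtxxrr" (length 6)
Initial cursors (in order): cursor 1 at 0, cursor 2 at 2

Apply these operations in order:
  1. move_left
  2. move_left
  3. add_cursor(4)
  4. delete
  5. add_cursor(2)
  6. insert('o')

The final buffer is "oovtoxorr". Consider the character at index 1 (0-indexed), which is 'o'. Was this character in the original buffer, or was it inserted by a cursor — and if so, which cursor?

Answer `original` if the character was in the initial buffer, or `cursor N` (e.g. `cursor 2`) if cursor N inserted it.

Answer: cursor 2

Derivation:
After op 1 (move_left): buffer="vtxxrr" (len 6), cursors c1@0 c2@1, authorship ......
After op 2 (move_left): buffer="vtxxrr" (len 6), cursors c1@0 c2@0, authorship ......
After op 3 (add_cursor(4)): buffer="vtxxrr" (len 6), cursors c1@0 c2@0 c3@4, authorship ......
After op 4 (delete): buffer="vtxrr" (len 5), cursors c1@0 c2@0 c3@3, authorship .....
After op 5 (add_cursor(2)): buffer="vtxrr" (len 5), cursors c1@0 c2@0 c4@2 c3@3, authorship .....
After op 6 (insert('o')): buffer="oovtoxorr" (len 9), cursors c1@2 c2@2 c4@5 c3@7, authorship 12..4.3..
Authorship (.=original, N=cursor N): 1 2 . . 4 . 3 . .
Index 1: author = 2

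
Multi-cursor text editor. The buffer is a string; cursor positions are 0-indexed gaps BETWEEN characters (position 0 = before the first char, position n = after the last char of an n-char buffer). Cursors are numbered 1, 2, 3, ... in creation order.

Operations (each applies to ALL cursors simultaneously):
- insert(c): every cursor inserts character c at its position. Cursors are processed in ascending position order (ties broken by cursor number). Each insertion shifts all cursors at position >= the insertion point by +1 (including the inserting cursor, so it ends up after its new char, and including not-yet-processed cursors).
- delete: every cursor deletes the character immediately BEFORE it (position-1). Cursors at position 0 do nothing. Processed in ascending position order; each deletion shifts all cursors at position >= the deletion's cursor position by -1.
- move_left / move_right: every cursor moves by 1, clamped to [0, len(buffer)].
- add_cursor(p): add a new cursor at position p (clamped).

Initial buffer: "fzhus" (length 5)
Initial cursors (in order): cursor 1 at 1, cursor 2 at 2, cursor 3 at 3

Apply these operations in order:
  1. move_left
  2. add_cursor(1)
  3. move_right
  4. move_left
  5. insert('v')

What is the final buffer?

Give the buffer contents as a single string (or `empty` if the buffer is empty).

After op 1 (move_left): buffer="fzhus" (len 5), cursors c1@0 c2@1 c3@2, authorship .....
After op 2 (add_cursor(1)): buffer="fzhus" (len 5), cursors c1@0 c2@1 c4@1 c3@2, authorship .....
After op 3 (move_right): buffer="fzhus" (len 5), cursors c1@1 c2@2 c4@2 c3@3, authorship .....
After op 4 (move_left): buffer="fzhus" (len 5), cursors c1@0 c2@1 c4@1 c3@2, authorship .....
After op 5 (insert('v')): buffer="vfvvzvhus" (len 9), cursors c1@1 c2@4 c4@4 c3@6, authorship 1.24.3...

Answer: vfvvzvhus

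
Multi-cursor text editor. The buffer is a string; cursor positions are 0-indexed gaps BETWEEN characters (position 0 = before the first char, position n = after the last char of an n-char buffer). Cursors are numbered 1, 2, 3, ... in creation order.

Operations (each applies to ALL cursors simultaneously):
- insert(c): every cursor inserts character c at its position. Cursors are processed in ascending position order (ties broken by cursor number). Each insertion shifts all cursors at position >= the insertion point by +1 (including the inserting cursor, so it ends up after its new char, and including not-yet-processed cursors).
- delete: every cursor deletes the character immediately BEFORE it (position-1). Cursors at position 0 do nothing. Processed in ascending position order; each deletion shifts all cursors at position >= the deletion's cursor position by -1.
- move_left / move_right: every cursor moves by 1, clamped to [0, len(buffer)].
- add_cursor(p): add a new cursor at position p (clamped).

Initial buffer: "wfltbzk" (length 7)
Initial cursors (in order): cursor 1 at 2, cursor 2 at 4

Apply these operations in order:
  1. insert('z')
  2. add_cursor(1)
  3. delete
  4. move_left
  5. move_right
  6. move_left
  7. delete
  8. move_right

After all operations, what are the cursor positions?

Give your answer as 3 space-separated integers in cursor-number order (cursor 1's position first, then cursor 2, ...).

After op 1 (insert('z')): buffer="wfzltzbzk" (len 9), cursors c1@3 c2@6, authorship ..1..2...
After op 2 (add_cursor(1)): buffer="wfzltzbzk" (len 9), cursors c3@1 c1@3 c2@6, authorship ..1..2...
After op 3 (delete): buffer="fltbzk" (len 6), cursors c3@0 c1@1 c2@3, authorship ......
After op 4 (move_left): buffer="fltbzk" (len 6), cursors c1@0 c3@0 c2@2, authorship ......
After op 5 (move_right): buffer="fltbzk" (len 6), cursors c1@1 c3@1 c2@3, authorship ......
After op 6 (move_left): buffer="fltbzk" (len 6), cursors c1@0 c3@0 c2@2, authorship ......
After op 7 (delete): buffer="ftbzk" (len 5), cursors c1@0 c3@0 c2@1, authorship .....
After op 8 (move_right): buffer="ftbzk" (len 5), cursors c1@1 c3@1 c2@2, authorship .....

Answer: 1 2 1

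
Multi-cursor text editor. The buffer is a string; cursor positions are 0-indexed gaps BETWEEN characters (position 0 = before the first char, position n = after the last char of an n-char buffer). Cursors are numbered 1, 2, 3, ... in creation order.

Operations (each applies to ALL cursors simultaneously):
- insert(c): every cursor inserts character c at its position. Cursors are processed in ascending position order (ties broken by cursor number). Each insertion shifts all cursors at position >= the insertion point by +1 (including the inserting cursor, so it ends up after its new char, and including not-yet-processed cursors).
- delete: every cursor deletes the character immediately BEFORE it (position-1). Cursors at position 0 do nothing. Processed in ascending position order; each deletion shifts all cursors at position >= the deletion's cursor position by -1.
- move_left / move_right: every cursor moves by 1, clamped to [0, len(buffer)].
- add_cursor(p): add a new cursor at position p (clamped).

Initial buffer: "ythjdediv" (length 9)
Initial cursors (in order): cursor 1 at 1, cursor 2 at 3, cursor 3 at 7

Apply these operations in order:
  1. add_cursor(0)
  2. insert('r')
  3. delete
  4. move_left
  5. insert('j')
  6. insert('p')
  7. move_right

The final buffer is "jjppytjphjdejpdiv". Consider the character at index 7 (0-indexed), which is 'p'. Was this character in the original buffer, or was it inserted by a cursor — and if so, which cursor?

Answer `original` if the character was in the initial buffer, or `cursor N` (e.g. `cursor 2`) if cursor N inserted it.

Answer: cursor 2

Derivation:
After op 1 (add_cursor(0)): buffer="ythjdediv" (len 9), cursors c4@0 c1@1 c2@3 c3@7, authorship .........
After op 2 (insert('r')): buffer="ryrthrjdedriv" (len 13), cursors c4@1 c1@3 c2@6 c3@11, authorship 4.1..2....3..
After op 3 (delete): buffer="ythjdediv" (len 9), cursors c4@0 c1@1 c2@3 c3@7, authorship .........
After op 4 (move_left): buffer="ythjdediv" (len 9), cursors c1@0 c4@0 c2@2 c3@6, authorship .........
After op 5 (insert('j')): buffer="jjytjhjdejdiv" (len 13), cursors c1@2 c4@2 c2@5 c3@10, authorship 14..2....3...
After op 6 (insert('p')): buffer="jjppytjphjdejpdiv" (len 17), cursors c1@4 c4@4 c2@8 c3@14, authorship 1414..22....33...
After op 7 (move_right): buffer="jjppytjphjdejpdiv" (len 17), cursors c1@5 c4@5 c2@9 c3@15, authorship 1414..22....33...
Authorship (.=original, N=cursor N): 1 4 1 4 . . 2 2 . . . . 3 3 . . .
Index 7: author = 2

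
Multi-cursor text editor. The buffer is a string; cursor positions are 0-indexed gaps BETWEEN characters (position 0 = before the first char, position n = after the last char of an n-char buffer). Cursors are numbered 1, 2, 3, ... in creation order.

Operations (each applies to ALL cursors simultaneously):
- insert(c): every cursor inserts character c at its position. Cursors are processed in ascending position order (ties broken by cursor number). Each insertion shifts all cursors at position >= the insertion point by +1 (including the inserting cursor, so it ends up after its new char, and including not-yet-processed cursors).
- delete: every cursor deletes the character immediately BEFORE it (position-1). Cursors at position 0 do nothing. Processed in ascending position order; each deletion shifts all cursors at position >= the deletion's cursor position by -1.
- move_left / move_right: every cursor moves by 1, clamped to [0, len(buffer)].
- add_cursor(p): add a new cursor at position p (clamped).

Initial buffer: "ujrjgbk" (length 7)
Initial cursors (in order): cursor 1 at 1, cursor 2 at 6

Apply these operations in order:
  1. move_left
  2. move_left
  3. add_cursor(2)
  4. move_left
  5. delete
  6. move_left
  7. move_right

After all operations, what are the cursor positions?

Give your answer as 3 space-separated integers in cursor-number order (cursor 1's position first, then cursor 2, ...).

Answer: 1 1 1

Derivation:
After op 1 (move_left): buffer="ujrjgbk" (len 7), cursors c1@0 c2@5, authorship .......
After op 2 (move_left): buffer="ujrjgbk" (len 7), cursors c1@0 c2@4, authorship .......
After op 3 (add_cursor(2)): buffer="ujrjgbk" (len 7), cursors c1@0 c3@2 c2@4, authorship .......
After op 4 (move_left): buffer="ujrjgbk" (len 7), cursors c1@0 c3@1 c2@3, authorship .......
After op 5 (delete): buffer="jjgbk" (len 5), cursors c1@0 c3@0 c2@1, authorship .....
After op 6 (move_left): buffer="jjgbk" (len 5), cursors c1@0 c2@0 c3@0, authorship .....
After op 7 (move_right): buffer="jjgbk" (len 5), cursors c1@1 c2@1 c3@1, authorship .....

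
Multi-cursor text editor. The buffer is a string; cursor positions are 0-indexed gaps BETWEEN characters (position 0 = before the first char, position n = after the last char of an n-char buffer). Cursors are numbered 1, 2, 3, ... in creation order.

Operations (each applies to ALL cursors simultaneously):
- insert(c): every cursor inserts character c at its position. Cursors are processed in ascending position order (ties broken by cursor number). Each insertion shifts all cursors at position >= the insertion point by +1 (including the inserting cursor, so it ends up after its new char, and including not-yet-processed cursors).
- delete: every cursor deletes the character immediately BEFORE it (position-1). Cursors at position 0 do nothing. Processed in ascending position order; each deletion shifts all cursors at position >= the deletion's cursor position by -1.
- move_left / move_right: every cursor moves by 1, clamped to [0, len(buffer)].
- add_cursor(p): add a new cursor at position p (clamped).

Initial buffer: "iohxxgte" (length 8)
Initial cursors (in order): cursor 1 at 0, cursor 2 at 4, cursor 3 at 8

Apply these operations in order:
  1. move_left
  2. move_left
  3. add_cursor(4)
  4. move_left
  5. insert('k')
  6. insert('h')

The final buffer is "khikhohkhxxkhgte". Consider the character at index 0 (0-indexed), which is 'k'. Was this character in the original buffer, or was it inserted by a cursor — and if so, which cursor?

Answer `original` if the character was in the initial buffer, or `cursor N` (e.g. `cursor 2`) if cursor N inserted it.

Answer: cursor 1

Derivation:
After op 1 (move_left): buffer="iohxxgte" (len 8), cursors c1@0 c2@3 c3@7, authorship ........
After op 2 (move_left): buffer="iohxxgte" (len 8), cursors c1@0 c2@2 c3@6, authorship ........
After op 3 (add_cursor(4)): buffer="iohxxgte" (len 8), cursors c1@0 c2@2 c4@4 c3@6, authorship ........
After op 4 (move_left): buffer="iohxxgte" (len 8), cursors c1@0 c2@1 c4@3 c3@5, authorship ........
After op 5 (insert('k')): buffer="kikohkxxkgte" (len 12), cursors c1@1 c2@3 c4@6 c3@9, authorship 1.2..4..3...
After op 6 (insert('h')): buffer="khikhohkhxxkhgte" (len 16), cursors c1@2 c2@5 c4@9 c3@13, authorship 11.22..44..33...
Authorship (.=original, N=cursor N): 1 1 . 2 2 . . 4 4 . . 3 3 . . .
Index 0: author = 1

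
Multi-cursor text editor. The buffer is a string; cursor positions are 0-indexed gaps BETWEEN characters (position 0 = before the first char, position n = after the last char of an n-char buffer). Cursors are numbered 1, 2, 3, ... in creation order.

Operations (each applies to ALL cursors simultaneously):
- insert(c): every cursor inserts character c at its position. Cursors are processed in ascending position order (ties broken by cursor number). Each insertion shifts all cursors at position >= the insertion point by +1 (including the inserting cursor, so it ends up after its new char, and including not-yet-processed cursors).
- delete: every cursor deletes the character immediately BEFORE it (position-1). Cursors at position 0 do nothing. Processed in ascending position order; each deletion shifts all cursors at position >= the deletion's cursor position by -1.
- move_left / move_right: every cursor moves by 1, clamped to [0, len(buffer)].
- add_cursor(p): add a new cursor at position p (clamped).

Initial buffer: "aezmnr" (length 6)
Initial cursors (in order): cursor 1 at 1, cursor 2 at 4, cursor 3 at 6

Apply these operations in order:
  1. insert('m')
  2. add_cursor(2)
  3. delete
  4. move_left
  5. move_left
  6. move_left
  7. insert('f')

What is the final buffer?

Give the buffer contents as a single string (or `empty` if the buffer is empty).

After op 1 (insert('m')): buffer="amezmmnrm" (len 9), cursors c1@2 c2@6 c3@9, authorship .1...2..3
After op 2 (add_cursor(2)): buffer="amezmmnrm" (len 9), cursors c1@2 c4@2 c2@6 c3@9, authorship .1...2..3
After op 3 (delete): buffer="ezmnr" (len 5), cursors c1@0 c4@0 c2@3 c3@5, authorship .....
After op 4 (move_left): buffer="ezmnr" (len 5), cursors c1@0 c4@0 c2@2 c3@4, authorship .....
After op 5 (move_left): buffer="ezmnr" (len 5), cursors c1@0 c4@0 c2@1 c3@3, authorship .....
After op 6 (move_left): buffer="ezmnr" (len 5), cursors c1@0 c2@0 c4@0 c3@2, authorship .....
After op 7 (insert('f')): buffer="fffezfmnr" (len 9), cursors c1@3 c2@3 c4@3 c3@6, authorship 124..3...

Answer: fffezfmnr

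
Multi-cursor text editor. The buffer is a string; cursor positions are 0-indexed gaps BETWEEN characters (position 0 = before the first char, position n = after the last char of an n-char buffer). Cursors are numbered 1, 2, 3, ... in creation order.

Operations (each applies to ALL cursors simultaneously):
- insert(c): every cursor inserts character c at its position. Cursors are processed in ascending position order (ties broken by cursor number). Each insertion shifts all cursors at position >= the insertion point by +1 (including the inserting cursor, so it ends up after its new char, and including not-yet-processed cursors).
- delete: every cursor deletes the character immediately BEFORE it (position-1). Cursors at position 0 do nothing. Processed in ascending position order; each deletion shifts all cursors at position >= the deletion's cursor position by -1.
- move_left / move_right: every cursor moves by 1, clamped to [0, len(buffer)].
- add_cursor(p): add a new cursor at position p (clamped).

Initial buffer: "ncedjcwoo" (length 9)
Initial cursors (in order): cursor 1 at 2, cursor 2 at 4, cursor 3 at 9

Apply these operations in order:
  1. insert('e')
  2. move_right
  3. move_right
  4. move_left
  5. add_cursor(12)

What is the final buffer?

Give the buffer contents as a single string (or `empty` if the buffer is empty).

After op 1 (insert('e')): buffer="nceedejcwooe" (len 12), cursors c1@3 c2@6 c3@12, authorship ..1..2.....3
After op 2 (move_right): buffer="nceedejcwooe" (len 12), cursors c1@4 c2@7 c3@12, authorship ..1..2.....3
After op 3 (move_right): buffer="nceedejcwooe" (len 12), cursors c1@5 c2@8 c3@12, authorship ..1..2.....3
After op 4 (move_left): buffer="nceedejcwooe" (len 12), cursors c1@4 c2@7 c3@11, authorship ..1..2.....3
After op 5 (add_cursor(12)): buffer="nceedejcwooe" (len 12), cursors c1@4 c2@7 c3@11 c4@12, authorship ..1..2.....3

Answer: nceedejcwooe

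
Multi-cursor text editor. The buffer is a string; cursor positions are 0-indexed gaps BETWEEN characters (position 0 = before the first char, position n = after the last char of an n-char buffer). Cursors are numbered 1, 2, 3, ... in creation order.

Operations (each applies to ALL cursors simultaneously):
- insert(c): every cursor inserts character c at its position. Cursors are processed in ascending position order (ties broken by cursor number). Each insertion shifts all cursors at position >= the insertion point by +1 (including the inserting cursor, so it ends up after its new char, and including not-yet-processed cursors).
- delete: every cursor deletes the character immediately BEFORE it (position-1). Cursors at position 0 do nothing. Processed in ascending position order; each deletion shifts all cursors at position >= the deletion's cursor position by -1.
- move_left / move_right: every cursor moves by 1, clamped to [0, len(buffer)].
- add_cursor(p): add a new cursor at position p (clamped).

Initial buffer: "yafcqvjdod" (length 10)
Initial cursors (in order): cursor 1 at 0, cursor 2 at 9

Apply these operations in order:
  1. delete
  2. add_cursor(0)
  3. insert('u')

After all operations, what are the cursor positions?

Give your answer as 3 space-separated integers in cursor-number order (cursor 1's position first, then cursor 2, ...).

After op 1 (delete): buffer="yafcqvjdd" (len 9), cursors c1@0 c2@8, authorship .........
After op 2 (add_cursor(0)): buffer="yafcqvjdd" (len 9), cursors c1@0 c3@0 c2@8, authorship .........
After op 3 (insert('u')): buffer="uuyafcqvjdud" (len 12), cursors c1@2 c3@2 c2@11, authorship 13........2.

Answer: 2 11 2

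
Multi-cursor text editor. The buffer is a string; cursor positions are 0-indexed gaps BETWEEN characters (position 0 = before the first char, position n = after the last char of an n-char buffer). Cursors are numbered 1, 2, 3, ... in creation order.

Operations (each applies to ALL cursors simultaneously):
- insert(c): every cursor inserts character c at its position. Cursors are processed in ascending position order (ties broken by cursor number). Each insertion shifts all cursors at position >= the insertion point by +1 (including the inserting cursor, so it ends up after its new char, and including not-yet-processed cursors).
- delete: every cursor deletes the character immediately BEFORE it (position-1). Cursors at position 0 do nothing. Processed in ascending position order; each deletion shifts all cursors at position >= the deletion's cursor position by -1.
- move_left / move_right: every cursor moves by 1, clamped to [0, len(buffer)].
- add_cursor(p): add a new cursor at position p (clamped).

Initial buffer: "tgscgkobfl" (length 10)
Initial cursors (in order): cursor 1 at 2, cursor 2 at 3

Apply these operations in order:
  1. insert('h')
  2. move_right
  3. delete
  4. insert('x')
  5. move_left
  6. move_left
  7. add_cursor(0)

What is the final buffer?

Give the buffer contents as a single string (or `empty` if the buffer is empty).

After op 1 (insert('h')): buffer="tghshcgkobfl" (len 12), cursors c1@3 c2@5, authorship ..1.2.......
After op 2 (move_right): buffer="tghshcgkobfl" (len 12), cursors c1@4 c2@6, authorship ..1.2.......
After op 3 (delete): buffer="tghhgkobfl" (len 10), cursors c1@3 c2@4, authorship ..12......
After op 4 (insert('x')): buffer="tghxhxgkobfl" (len 12), cursors c1@4 c2@6, authorship ..1122......
After op 5 (move_left): buffer="tghxhxgkobfl" (len 12), cursors c1@3 c2@5, authorship ..1122......
After op 6 (move_left): buffer="tghxhxgkobfl" (len 12), cursors c1@2 c2@4, authorship ..1122......
After op 7 (add_cursor(0)): buffer="tghxhxgkobfl" (len 12), cursors c3@0 c1@2 c2@4, authorship ..1122......

Answer: tghxhxgkobfl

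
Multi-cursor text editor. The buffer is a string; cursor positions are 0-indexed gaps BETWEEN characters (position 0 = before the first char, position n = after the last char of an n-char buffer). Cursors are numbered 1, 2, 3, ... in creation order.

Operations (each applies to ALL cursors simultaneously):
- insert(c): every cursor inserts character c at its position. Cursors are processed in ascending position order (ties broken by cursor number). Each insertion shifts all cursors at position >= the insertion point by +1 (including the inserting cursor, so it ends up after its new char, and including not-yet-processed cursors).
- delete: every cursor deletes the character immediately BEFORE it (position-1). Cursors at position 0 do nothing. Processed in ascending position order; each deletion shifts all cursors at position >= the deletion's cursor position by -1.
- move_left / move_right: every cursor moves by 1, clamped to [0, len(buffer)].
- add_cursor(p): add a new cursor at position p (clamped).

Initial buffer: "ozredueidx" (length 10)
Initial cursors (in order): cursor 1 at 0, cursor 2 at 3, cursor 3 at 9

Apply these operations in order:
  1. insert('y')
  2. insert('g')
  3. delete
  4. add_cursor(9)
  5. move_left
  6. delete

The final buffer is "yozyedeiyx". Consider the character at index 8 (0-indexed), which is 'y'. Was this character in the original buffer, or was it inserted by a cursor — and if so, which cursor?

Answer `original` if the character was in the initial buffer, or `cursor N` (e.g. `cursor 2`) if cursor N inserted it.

Answer: cursor 3

Derivation:
After op 1 (insert('y')): buffer="yozryedueidyx" (len 13), cursors c1@1 c2@5 c3@12, authorship 1...2......3.
After op 2 (insert('g')): buffer="ygozrygedueidygx" (len 16), cursors c1@2 c2@7 c3@15, authorship 11...22......33.
After op 3 (delete): buffer="yozryedueidyx" (len 13), cursors c1@1 c2@5 c3@12, authorship 1...2......3.
After op 4 (add_cursor(9)): buffer="yozryedueidyx" (len 13), cursors c1@1 c2@5 c4@9 c3@12, authorship 1...2......3.
After op 5 (move_left): buffer="yozryedueidyx" (len 13), cursors c1@0 c2@4 c4@8 c3@11, authorship 1...2......3.
After op 6 (delete): buffer="yozyedeiyx" (len 10), cursors c1@0 c2@3 c4@6 c3@8, authorship 1..2....3.
Authorship (.=original, N=cursor N): 1 . . 2 . . . . 3 .
Index 8: author = 3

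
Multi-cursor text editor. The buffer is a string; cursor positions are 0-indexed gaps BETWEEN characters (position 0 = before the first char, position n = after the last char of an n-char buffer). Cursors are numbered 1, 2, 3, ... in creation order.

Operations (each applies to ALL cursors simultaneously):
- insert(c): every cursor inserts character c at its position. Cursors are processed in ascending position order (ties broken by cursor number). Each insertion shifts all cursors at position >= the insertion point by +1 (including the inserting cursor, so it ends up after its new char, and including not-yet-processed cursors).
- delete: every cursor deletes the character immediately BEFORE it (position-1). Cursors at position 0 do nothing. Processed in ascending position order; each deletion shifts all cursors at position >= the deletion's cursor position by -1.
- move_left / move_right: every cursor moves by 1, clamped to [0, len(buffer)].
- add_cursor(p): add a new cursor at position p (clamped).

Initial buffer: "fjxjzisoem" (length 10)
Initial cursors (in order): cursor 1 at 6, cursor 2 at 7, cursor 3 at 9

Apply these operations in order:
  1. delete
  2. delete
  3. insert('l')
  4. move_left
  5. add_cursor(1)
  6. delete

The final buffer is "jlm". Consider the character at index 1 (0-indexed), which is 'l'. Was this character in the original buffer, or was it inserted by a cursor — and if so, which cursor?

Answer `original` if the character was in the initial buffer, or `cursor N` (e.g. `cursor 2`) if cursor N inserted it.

Answer: cursor 3

Derivation:
After op 1 (delete): buffer="fjxjzom" (len 7), cursors c1@5 c2@5 c3@6, authorship .......
After op 2 (delete): buffer="fjxm" (len 4), cursors c1@3 c2@3 c3@3, authorship ....
After op 3 (insert('l')): buffer="fjxlllm" (len 7), cursors c1@6 c2@6 c3@6, authorship ...123.
After op 4 (move_left): buffer="fjxlllm" (len 7), cursors c1@5 c2@5 c3@5, authorship ...123.
After op 5 (add_cursor(1)): buffer="fjxlllm" (len 7), cursors c4@1 c1@5 c2@5 c3@5, authorship ...123.
After op 6 (delete): buffer="jlm" (len 3), cursors c4@0 c1@1 c2@1 c3@1, authorship .3.
Authorship (.=original, N=cursor N): . 3 .
Index 1: author = 3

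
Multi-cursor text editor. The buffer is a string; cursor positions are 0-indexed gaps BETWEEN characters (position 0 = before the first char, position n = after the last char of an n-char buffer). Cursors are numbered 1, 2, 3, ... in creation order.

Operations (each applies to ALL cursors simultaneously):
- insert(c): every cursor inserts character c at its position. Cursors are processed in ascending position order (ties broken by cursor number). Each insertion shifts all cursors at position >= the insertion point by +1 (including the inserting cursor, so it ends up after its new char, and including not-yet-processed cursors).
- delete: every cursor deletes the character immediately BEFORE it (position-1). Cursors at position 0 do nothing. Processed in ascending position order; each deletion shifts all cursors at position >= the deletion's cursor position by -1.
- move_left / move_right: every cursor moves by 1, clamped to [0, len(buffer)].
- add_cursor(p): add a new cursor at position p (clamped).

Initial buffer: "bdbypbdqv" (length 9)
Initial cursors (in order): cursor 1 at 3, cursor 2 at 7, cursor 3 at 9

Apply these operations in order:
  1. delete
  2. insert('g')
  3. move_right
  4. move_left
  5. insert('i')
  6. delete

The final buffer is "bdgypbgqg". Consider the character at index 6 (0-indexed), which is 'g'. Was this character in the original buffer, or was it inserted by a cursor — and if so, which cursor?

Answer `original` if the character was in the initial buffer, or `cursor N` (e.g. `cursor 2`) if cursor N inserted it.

Answer: cursor 2

Derivation:
After op 1 (delete): buffer="bdypbq" (len 6), cursors c1@2 c2@5 c3@6, authorship ......
After op 2 (insert('g')): buffer="bdgypbgqg" (len 9), cursors c1@3 c2@7 c3@9, authorship ..1...2.3
After op 3 (move_right): buffer="bdgypbgqg" (len 9), cursors c1@4 c2@8 c3@9, authorship ..1...2.3
After op 4 (move_left): buffer="bdgypbgqg" (len 9), cursors c1@3 c2@7 c3@8, authorship ..1...2.3
After op 5 (insert('i')): buffer="bdgiypbgiqig" (len 12), cursors c1@4 c2@9 c3@11, authorship ..11...22.33
After op 6 (delete): buffer="bdgypbgqg" (len 9), cursors c1@3 c2@7 c3@8, authorship ..1...2.3
Authorship (.=original, N=cursor N): . . 1 . . . 2 . 3
Index 6: author = 2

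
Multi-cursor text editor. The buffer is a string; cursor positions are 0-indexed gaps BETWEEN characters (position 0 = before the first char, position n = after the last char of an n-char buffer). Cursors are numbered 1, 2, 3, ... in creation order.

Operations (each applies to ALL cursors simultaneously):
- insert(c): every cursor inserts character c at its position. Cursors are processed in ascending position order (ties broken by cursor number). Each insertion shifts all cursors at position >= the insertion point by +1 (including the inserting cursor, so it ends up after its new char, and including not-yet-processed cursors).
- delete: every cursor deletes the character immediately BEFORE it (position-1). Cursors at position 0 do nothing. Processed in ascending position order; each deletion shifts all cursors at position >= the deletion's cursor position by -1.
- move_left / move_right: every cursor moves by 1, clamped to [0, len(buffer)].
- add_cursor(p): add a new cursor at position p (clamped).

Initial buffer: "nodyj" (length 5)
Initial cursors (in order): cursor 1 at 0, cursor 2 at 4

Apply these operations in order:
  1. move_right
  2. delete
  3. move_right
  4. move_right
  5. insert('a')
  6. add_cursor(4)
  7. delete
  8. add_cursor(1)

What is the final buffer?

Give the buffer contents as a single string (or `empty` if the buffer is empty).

Answer: od

Derivation:
After op 1 (move_right): buffer="nodyj" (len 5), cursors c1@1 c2@5, authorship .....
After op 2 (delete): buffer="ody" (len 3), cursors c1@0 c2@3, authorship ...
After op 3 (move_right): buffer="ody" (len 3), cursors c1@1 c2@3, authorship ...
After op 4 (move_right): buffer="ody" (len 3), cursors c1@2 c2@3, authorship ...
After op 5 (insert('a')): buffer="odaya" (len 5), cursors c1@3 c2@5, authorship ..1.2
After op 6 (add_cursor(4)): buffer="odaya" (len 5), cursors c1@3 c3@4 c2@5, authorship ..1.2
After op 7 (delete): buffer="od" (len 2), cursors c1@2 c2@2 c3@2, authorship ..
After op 8 (add_cursor(1)): buffer="od" (len 2), cursors c4@1 c1@2 c2@2 c3@2, authorship ..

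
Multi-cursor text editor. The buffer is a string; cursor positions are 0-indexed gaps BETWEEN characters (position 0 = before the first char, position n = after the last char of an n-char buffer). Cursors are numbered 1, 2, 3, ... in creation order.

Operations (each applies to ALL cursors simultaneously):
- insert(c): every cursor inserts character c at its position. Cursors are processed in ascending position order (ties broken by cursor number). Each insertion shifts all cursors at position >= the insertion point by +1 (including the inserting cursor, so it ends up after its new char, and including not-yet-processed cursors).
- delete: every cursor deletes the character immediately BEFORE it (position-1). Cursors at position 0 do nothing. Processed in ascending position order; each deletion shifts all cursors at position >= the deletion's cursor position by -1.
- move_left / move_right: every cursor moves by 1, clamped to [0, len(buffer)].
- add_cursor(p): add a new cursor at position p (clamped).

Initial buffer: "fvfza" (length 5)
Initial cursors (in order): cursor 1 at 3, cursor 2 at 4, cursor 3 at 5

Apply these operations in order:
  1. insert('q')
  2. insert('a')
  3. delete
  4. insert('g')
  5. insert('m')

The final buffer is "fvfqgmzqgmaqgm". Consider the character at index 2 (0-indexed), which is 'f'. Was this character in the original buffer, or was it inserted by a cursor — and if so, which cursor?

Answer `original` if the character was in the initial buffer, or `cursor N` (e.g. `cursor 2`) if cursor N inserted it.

Answer: original

Derivation:
After op 1 (insert('q')): buffer="fvfqzqaq" (len 8), cursors c1@4 c2@6 c3@8, authorship ...1.2.3
After op 2 (insert('a')): buffer="fvfqazqaaqa" (len 11), cursors c1@5 c2@8 c3@11, authorship ...11.22.33
After op 3 (delete): buffer="fvfqzqaq" (len 8), cursors c1@4 c2@6 c3@8, authorship ...1.2.3
After op 4 (insert('g')): buffer="fvfqgzqgaqg" (len 11), cursors c1@5 c2@8 c3@11, authorship ...11.22.33
After op 5 (insert('m')): buffer="fvfqgmzqgmaqgm" (len 14), cursors c1@6 c2@10 c3@14, authorship ...111.222.333
Authorship (.=original, N=cursor N): . . . 1 1 1 . 2 2 2 . 3 3 3
Index 2: author = original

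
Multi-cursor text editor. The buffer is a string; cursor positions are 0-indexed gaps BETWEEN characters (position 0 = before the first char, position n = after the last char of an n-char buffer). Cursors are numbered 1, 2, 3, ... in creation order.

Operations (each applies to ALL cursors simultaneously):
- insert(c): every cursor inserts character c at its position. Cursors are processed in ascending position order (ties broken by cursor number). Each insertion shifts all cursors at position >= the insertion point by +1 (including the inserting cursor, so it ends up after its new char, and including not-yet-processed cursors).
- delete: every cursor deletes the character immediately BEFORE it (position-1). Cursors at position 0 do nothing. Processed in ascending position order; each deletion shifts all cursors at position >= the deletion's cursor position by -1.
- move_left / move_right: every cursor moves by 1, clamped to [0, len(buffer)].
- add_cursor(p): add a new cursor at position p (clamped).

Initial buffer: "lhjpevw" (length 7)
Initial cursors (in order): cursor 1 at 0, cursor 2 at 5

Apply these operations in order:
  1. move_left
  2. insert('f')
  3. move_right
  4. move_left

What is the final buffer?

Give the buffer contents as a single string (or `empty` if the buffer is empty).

After op 1 (move_left): buffer="lhjpevw" (len 7), cursors c1@0 c2@4, authorship .......
After op 2 (insert('f')): buffer="flhjpfevw" (len 9), cursors c1@1 c2@6, authorship 1....2...
After op 3 (move_right): buffer="flhjpfevw" (len 9), cursors c1@2 c2@7, authorship 1....2...
After op 4 (move_left): buffer="flhjpfevw" (len 9), cursors c1@1 c2@6, authorship 1....2...

Answer: flhjpfevw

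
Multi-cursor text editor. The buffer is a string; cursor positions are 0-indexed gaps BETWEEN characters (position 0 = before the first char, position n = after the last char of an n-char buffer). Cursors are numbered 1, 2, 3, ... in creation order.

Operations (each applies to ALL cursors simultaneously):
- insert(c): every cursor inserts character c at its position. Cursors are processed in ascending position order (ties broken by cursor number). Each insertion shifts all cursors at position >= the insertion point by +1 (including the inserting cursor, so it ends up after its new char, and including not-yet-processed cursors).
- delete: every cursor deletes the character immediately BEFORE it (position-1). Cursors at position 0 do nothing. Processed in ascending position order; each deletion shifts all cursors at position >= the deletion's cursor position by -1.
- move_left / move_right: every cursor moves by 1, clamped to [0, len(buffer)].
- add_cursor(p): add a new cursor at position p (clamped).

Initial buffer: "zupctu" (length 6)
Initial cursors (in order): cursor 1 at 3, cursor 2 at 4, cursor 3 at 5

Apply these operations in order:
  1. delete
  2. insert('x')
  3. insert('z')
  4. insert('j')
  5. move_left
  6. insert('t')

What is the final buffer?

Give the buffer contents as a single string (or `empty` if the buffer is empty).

After op 1 (delete): buffer="zuu" (len 3), cursors c1@2 c2@2 c3@2, authorship ...
After op 2 (insert('x')): buffer="zuxxxu" (len 6), cursors c1@5 c2@5 c3@5, authorship ..123.
After op 3 (insert('z')): buffer="zuxxxzzzu" (len 9), cursors c1@8 c2@8 c3@8, authorship ..123123.
After op 4 (insert('j')): buffer="zuxxxzzzjjju" (len 12), cursors c1@11 c2@11 c3@11, authorship ..123123123.
After op 5 (move_left): buffer="zuxxxzzzjjju" (len 12), cursors c1@10 c2@10 c3@10, authorship ..123123123.
After op 6 (insert('t')): buffer="zuxxxzzzjjtttju" (len 15), cursors c1@13 c2@13 c3@13, authorship ..123123121233.

Answer: zuxxxzzzjjtttju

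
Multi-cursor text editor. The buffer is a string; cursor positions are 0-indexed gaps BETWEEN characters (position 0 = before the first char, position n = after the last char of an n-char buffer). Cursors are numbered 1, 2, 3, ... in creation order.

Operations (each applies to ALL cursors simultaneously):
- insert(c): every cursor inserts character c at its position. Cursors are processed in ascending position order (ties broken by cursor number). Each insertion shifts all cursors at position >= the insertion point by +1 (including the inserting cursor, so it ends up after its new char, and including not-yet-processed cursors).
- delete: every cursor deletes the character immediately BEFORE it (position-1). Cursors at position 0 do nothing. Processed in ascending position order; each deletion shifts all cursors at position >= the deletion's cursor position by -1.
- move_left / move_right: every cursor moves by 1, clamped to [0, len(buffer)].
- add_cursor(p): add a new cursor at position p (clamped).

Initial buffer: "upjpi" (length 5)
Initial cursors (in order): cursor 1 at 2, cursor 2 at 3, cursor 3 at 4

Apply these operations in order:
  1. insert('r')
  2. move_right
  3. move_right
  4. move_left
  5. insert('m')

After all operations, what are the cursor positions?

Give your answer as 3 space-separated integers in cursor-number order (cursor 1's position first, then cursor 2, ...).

Answer: 5 8 10

Derivation:
After op 1 (insert('r')): buffer="uprjrpri" (len 8), cursors c1@3 c2@5 c3@7, authorship ..1.2.3.
After op 2 (move_right): buffer="uprjrpri" (len 8), cursors c1@4 c2@6 c3@8, authorship ..1.2.3.
After op 3 (move_right): buffer="uprjrpri" (len 8), cursors c1@5 c2@7 c3@8, authorship ..1.2.3.
After op 4 (move_left): buffer="uprjrpri" (len 8), cursors c1@4 c2@6 c3@7, authorship ..1.2.3.
After op 5 (insert('m')): buffer="uprjmrpmrmi" (len 11), cursors c1@5 c2@8 c3@10, authorship ..1.12.233.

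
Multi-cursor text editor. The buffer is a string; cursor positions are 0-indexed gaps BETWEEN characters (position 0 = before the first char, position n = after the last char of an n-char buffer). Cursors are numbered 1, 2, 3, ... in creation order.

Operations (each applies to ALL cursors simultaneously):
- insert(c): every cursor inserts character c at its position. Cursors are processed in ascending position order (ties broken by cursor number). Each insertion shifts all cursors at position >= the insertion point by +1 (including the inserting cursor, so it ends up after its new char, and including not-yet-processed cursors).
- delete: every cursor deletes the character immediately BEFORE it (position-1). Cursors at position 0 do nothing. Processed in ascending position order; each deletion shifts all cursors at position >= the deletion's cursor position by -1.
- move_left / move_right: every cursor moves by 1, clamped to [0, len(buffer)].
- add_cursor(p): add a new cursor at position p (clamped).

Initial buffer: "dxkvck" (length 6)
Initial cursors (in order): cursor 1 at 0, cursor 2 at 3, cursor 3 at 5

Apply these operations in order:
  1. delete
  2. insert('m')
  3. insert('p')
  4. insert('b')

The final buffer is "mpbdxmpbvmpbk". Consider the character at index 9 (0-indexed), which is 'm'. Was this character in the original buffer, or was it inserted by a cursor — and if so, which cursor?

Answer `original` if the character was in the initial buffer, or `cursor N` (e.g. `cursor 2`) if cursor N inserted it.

Answer: cursor 3

Derivation:
After op 1 (delete): buffer="dxvk" (len 4), cursors c1@0 c2@2 c3@3, authorship ....
After op 2 (insert('m')): buffer="mdxmvmk" (len 7), cursors c1@1 c2@4 c3@6, authorship 1..2.3.
After op 3 (insert('p')): buffer="mpdxmpvmpk" (len 10), cursors c1@2 c2@6 c3@9, authorship 11..22.33.
After op 4 (insert('b')): buffer="mpbdxmpbvmpbk" (len 13), cursors c1@3 c2@8 c3@12, authorship 111..222.333.
Authorship (.=original, N=cursor N): 1 1 1 . . 2 2 2 . 3 3 3 .
Index 9: author = 3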